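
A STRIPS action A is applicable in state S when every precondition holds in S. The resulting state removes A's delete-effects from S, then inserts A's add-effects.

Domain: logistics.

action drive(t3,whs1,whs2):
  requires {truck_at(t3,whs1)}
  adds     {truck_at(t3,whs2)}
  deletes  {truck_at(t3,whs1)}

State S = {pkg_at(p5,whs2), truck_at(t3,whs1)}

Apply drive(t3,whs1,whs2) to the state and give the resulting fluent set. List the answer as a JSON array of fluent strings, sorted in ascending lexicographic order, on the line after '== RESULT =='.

Compute (S \ del) ∪ add:
  pre ⊆ S: {truck_at(t3,whs1)} ⊆ S  — applicable
  S \ del = {pkg_at(p5,whs2)}
  ∪ add   = {pkg_at(p5,whs2), truck_at(t3,whs2)}

== RESULT ==
["pkg_at(p5,whs2)", "truck_at(t3,whs2)"]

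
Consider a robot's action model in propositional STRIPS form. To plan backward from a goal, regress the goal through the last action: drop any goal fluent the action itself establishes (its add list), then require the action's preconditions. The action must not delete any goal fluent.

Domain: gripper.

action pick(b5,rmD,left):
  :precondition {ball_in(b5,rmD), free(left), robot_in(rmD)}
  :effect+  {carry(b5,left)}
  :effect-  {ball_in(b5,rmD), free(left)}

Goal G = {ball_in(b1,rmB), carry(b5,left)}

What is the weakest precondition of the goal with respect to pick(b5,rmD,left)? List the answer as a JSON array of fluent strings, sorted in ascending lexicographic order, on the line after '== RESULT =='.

Regress:
  G ∩ del = {}  (empty — regression defined)
  G \ add = {ball_in(b1,rmB), carry(b5,left)} \ {carry(b5,left)} = {ball_in(b1,rmB)}
  ∪ pre   = {ball_in(b1,rmB)} ∪ {ball_in(b5,rmD), free(left), robot_in(rmD)}
          = {ball_in(b1,rmB), ball_in(b5,rmD), free(left), robot_in(rmD)}

== RESULT ==
["ball_in(b1,rmB)", "ball_in(b5,rmD)", "free(left)", "robot_in(rmD)"]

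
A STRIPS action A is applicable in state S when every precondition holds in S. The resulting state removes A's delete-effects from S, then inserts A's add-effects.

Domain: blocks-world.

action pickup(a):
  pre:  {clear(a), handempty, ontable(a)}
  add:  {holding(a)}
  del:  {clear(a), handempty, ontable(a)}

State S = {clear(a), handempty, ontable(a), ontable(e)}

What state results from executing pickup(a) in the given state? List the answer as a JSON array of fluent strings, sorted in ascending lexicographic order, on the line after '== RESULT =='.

Progress:
  pre ⊆ S: {clear(a), handempty, ontable(a)} ⊆ S  — applicable
  S \ del = {ontable(e)}
  ∪ add   = {holding(a), ontable(e)}

== RESULT ==
["holding(a)", "ontable(e)"]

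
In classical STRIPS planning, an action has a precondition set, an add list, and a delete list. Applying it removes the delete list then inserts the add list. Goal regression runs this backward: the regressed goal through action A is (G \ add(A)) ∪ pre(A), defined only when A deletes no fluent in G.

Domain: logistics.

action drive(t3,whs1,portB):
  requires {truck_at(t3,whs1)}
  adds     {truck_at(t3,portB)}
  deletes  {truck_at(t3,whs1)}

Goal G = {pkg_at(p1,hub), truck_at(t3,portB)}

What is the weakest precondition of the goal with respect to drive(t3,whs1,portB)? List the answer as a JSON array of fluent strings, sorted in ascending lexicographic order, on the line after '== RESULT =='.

Regress:
  G ∩ del = {}  (empty — regression defined)
  G \ add = {pkg_at(p1,hub), truck_at(t3,portB)} \ {truck_at(t3,portB)} = {pkg_at(p1,hub)}
  ∪ pre   = {pkg_at(p1,hub)} ∪ {truck_at(t3,whs1)}
          = {pkg_at(p1,hub), truck_at(t3,whs1)}

== RESULT ==
["pkg_at(p1,hub)", "truck_at(t3,whs1)"]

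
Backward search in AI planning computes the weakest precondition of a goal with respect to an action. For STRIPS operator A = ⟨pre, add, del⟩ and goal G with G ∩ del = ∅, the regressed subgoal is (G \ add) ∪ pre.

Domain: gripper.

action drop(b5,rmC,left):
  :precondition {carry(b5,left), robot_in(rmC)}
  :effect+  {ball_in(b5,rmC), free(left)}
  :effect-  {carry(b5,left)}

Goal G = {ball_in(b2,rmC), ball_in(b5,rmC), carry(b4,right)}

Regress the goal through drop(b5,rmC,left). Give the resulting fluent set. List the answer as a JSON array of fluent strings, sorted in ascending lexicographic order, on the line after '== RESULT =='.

Compute (G \ add) ∪ pre:
  G ∩ del = {}  (empty — regression defined)
  G \ add = {ball_in(b2,rmC), ball_in(b5,rmC), carry(b4,right)} \ {ball_in(b5,rmC), free(left)} = {ball_in(b2,rmC), carry(b4,right)}
  ∪ pre   = {ball_in(b2,rmC), carry(b4,right)} ∪ {carry(b5,left), robot_in(rmC)}
          = {ball_in(b2,rmC), carry(b4,right), carry(b5,left), robot_in(rmC)}

== RESULT ==
["ball_in(b2,rmC)", "carry(b4,right)", "carry(b5,left)", "robot_in(rmC)"]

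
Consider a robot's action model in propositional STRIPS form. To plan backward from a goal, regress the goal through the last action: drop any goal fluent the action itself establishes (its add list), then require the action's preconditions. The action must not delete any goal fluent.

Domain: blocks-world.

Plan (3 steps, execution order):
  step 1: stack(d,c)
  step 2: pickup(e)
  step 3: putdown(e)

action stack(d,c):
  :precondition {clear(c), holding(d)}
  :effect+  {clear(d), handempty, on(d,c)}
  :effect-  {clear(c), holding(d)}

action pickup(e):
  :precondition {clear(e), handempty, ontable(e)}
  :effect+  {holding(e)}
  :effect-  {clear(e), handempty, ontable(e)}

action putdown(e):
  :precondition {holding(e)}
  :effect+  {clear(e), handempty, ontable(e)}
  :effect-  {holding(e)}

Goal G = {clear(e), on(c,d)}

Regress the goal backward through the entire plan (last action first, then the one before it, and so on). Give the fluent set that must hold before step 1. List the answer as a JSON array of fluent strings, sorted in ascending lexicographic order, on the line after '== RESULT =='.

Work backward from the goal:
  through step 3 (putdown(e)): drop {clear(e)}, keep {on(c,d)}, require {holding(e)}
    → {holding(e), on(c,d)}
  through step 2 (pickup(e)): drop {holding(e)}, keep {on(c,d)}, require {clear(e), handempty, ontable(e)}
    → {clear(e), handempty, on(c,d), ontable(e)}
  through step 1 (stack(d,c)): drop {handempty}, keep {clear(e), on(c,d), ontable(e)}, require {clear(c), holding(d)}
    → {clear(c), clear(e), holding(d), on(c,d), ontable(e)}

== RESULT ==
["clear(c)", "clear(e)", "holding(d)", "on(c,d)", "ontable(e)"]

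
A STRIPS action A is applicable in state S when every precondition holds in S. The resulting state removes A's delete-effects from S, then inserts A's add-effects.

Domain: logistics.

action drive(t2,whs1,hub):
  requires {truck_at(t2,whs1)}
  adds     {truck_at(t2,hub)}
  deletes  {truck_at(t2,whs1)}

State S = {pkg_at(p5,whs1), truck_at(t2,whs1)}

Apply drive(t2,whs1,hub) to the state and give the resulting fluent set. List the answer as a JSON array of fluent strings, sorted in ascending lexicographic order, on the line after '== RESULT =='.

Progress:
  pre ⊆ S: {truck_at(t2,whs1)} ⊆ S  — applicable
  S \ del = {pkg_at(p5,whs1)}
  ∪ add   = {pkg_at(p5,whs1), truck_at(t2,hub)}

== RESULT ==
["pkg_at(p5,whs1)", "truck_at(t2,hub)"]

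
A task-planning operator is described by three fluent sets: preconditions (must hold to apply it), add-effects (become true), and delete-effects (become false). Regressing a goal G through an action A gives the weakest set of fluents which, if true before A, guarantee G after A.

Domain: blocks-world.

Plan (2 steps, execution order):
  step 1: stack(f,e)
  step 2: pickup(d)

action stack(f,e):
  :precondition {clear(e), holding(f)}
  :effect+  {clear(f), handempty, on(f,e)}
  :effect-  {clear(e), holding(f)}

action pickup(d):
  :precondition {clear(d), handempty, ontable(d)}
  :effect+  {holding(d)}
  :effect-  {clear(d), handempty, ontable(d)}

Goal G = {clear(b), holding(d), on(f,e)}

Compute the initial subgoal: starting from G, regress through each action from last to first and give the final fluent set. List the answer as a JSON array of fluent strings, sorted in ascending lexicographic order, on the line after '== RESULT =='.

Work backward from the goal:
  through step 2 (pickup(d)): drop {holding(d)}, keep {clear(b), on(f,e)}, require {clear(d), handempty, ontable(d)}
    → {clear(b), clear(d), handempty, on(f,e), ontable(d)}
  through step 1 (stack(f,e)): drop {handempty, on(f,e)}, keep {clear(b), clear(d), ontable(d)}, require {clear(e), holding(f)}
    → {clear(b), clear(d), clear(e), holding(f), ontable(d)}

== RESULT ==
["clear(b)", "clear(d)", "clear(e)", "holding(f)", "ontable(d)"]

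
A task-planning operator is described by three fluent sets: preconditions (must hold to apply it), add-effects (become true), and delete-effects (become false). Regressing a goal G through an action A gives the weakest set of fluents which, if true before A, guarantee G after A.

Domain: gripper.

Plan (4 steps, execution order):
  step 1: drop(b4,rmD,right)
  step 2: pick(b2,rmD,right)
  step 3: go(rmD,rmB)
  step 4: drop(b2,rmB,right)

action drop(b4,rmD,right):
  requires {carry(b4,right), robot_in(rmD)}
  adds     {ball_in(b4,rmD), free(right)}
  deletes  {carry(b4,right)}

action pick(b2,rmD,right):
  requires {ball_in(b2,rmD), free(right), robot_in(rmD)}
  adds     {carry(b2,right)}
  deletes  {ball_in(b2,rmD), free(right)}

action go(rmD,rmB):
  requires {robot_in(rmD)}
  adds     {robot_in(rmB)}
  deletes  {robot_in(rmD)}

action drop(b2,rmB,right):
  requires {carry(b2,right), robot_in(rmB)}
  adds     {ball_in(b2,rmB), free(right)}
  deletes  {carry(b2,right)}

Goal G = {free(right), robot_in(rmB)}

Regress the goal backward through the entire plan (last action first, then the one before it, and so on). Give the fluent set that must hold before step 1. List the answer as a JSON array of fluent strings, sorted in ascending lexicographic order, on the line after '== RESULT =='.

Work backward from the goal:
  through step 4 (drop(b2,rmB,right)): drop {free(right)}, keep {robot_in(rmB)}, require {carry(b2,right), robot_in(rmB)}
    → {carry(b2,right), robot_in(rmB)}
  through step 3 (go(rmD,rmB)): drop {robot_in(rmB)}, keep {carry(b2,right)}, require {robot_in(rmD)}
    → {carry(b2,right), robot_in(rmD)}
  through step 2 (pick(b2,rmD,right)): drop {carry(b2,right)}, keep {robot_in(rmD)}, require {ball_in(b2,rmD), free(right), robot_in(rmD)}
    → {ball_in(b2,rmD), free(right), robot_in(rmD)}
  through step 1 (drop(b4,rmD,right)): drop {free(right)}, keep {ball_in(b2,rmD), robot_in(rmD)}, require {carry(b4,right), robot_in(rmD)}
    → {ball_in(b2,rmD), carry(b4,right), robot_in(rmD)}

== RESULT ==
["ball_in(b2,rmD)", "carry(b4,right)", "robot_in(rmD)"]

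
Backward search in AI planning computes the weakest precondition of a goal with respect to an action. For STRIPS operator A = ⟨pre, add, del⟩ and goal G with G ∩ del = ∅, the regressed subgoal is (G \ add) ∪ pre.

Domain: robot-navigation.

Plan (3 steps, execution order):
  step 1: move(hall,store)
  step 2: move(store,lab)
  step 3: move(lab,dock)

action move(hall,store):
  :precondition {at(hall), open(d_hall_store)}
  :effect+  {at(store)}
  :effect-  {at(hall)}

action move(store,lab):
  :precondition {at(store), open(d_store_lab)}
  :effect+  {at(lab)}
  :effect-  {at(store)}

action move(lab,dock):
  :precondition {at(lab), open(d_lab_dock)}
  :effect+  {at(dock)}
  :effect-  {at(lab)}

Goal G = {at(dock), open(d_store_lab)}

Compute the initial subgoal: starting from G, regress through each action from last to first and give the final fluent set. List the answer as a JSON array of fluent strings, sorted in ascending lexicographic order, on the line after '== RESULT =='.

Work backward from the goal:
  through step 3 (move(lab,dock)): drop {at(dock)}, keep {open(d_store_lab)}, require {at(lab), open(d_lab_dock)}
    → {at(lab), open(d_lab_dock), open(d_store_lab)}
  through step 2 (move(store,lab)): drop {at(lab)}, keep {open(d_lab_dock), open(d_store_lab)}, require {at(store), open(d_store_lab)}
    → {at(store), open(d_lab_dock), open(d_store_lab)}
  through step 1 (move(hall,store)): drop {at(store)}, keep {open(d_lab_dock), open(d_store_lab)}, require {at(hall), open(d_hall_store)}
    → {at(hall), open(d_hall_store), open(d_lab_dock), open(d_store_lab)}

== RESULT ==
["at(hall)", "open(d_hall_store)", "open(d_lab_dock)", "open(d_store_lab)"]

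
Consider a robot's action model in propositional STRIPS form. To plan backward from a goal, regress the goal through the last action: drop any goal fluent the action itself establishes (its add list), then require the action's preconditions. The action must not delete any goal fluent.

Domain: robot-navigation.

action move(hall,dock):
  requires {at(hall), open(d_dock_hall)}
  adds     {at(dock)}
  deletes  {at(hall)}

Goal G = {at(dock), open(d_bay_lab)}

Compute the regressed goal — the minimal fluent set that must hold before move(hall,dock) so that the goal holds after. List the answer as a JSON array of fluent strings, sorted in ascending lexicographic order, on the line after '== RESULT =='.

Compute (G \ add) ∪ pre:
  G ∩ del = {}  (empty — regression defined)
  G \ add = {at(dock), open(d_bay_lab)} \ {at(dock)} = {open(d_bay_lab)}
  ∪ pre   = {open(d_bay_lab)} ∪ {at(hall), open(d_dock_hall)}
          = {at(hall), open(d_bay_lab), open(d_dock_hall)}

== RESULT ==
["at(hall)", "open(d_bay_lab)", "open(d_dock_hall)"]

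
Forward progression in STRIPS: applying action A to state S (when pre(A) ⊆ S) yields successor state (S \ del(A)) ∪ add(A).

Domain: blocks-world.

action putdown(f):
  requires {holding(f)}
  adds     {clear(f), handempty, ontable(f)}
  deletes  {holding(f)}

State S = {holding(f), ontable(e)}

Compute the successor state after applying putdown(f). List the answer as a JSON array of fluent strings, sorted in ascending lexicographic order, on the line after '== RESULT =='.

Progress:
  pre ⊆ S: {holding(f)} ⊆ S  — applicable
  S \ del = {ontable(e)}
  ∪ add   = {clear(f), handempty, ontable(e), ontable(f)}

== RESULT ==
["clear(f)", "handempty", "ontable(e)", "ontable(f)"]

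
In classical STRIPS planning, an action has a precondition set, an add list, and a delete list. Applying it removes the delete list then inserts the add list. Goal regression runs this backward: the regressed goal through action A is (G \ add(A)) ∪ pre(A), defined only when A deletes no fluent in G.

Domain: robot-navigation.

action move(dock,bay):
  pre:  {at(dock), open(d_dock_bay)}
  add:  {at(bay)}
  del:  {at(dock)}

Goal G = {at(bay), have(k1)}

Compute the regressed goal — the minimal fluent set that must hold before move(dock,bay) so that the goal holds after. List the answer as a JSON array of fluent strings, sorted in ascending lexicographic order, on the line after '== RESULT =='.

Compute (G \ add) ∪ pre:
  G ∩ del = {}  (empty — regression defined)
  G \ add = {at(bay), have(k1)} \ {at(bay)} = {have(k1)}
  ∪ pre   = {have(k1)} ∪ {at(dock), open(d_dock_bay)}
          = {at(dock), have(k1), open(d_dock_bay)}

== RESULT ==
["at(dock)", "have(k1)", "open(d_dock_bay)"]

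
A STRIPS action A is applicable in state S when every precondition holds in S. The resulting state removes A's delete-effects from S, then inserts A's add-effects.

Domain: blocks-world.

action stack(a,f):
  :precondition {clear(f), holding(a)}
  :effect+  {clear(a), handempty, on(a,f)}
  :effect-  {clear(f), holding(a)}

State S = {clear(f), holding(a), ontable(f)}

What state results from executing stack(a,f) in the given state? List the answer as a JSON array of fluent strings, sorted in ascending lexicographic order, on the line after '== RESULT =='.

Compute (S \ del) ∪ add:
  pre ⊆ S: {clear(f), holding(a)} ⊆ S  — applicable
  S \ del = {ontable(f)}
  ∪ add   = {clear(a), handempty, on(a,f), ontable(f)}

== RESULT ==
["clear(a)", "handempty", "on(a,f)", "ontable(f)"]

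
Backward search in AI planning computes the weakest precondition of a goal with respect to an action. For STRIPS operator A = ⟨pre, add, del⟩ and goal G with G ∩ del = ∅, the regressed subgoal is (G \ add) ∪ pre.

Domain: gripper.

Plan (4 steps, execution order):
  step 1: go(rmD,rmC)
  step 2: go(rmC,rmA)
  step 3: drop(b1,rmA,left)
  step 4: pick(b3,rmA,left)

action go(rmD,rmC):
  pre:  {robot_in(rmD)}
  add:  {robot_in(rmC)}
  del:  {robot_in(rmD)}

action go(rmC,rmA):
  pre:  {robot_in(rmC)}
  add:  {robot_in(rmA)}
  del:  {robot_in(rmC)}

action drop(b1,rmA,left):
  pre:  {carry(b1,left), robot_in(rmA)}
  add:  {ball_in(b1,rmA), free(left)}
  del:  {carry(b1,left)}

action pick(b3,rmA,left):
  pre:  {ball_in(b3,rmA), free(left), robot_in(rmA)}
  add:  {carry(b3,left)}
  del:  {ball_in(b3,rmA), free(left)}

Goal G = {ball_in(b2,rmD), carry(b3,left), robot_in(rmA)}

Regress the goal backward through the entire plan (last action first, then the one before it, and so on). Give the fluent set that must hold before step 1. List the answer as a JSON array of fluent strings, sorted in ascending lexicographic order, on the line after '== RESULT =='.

Regress step by step:
  through step 4 (pick(b3,rmA,left)): drop {carry(b3,left)}, keep {ball_in(b2,rmD), robot_in(rmA)}, require {ball_in(b3,rmA), free(left), robot_in(rmA)}
    → {ball_in(b2,rmD), ball_in(b3,rmA), free(left), robot_in(rmA)}
  through step 3 (drop(b1,rmA,left)): drop {free(left)}, keep {ball_in(b2,rmD), ball_in(b3,rmA), robot_in(rmA)}, require {carry(b1,left), robot_in(rmA)}
    → {ball_in(b2,rmD), ball_in(b3,rmA), carry(b1,left), robot_in(rmA)}
  through step 2 (go(rmC,rmA)): drop {robot_in(rmA)}, keep {ball_in(b2,rmD), ball_in(b3,rmA), carry(b1,left)}, require {robot_in(rmC)}
    → {ball_in(b2,rmD), ball_in(b3,rmA), carry(b1,left), robot_in(rmC)}
  through step 1 (go(rmD,rmC)): drop {robot_in(rmC)}, keep {ball_in(b2,rmD), ball_in(b3,rmA), carry(b1,left)}, require {robot_in(rmD)}
    → {ball_in(b2,rmD), ball_in(b3,rmA), carry(b1,left), robot_in(rmD)}

== RESULT ==
["ball_in(b2,rmD)", "ball_in(b3,rmA)", "carry(b1,left)", "robot_in(rmD)"]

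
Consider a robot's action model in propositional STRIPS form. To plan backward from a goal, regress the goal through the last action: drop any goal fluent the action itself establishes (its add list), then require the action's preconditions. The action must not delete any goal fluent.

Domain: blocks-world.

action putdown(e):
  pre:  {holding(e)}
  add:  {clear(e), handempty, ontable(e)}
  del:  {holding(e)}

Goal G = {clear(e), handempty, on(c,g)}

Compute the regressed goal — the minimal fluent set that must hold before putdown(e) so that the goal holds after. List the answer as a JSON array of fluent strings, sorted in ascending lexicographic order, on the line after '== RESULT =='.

Regress:
  G ∩ del = {}  (empty — regression defined)
  G \ add = {clear(e), handempty, on(c,g)} \ {clear(e), handempty, ontable(e)} = {on(c,g)}
  ∪ pre   = {on(c,g)} ∪ {holding(e)}
          = {holding(e), on(c,g)}

== RESULT ==
["holding(e)", "on(c,g)"]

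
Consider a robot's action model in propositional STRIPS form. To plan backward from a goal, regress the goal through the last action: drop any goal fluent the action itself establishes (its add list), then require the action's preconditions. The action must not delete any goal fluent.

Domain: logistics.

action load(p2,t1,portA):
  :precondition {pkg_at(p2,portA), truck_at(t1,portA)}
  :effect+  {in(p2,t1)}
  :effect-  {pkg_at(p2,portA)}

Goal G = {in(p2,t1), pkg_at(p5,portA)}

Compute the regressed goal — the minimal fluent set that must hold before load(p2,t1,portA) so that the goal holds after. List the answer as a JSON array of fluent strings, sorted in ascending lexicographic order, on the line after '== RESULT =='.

Regress:
  G ∩ del = {}  (empty — regression defined)
  G \ add = {in(p2,t1), pkg_at(p5,portA)} \ {in(p2,t1)} = {pkg_at(p5,portA)}
  ∪ pre   = {pkg_at(p5,portA)} ∪ {pkg_at(p2,portA), truck_at(t1,portA)}
          = {pkg_at(p2,portA), pkg_at(p5,portA), truck_at(t1,portA)}

== RESULT ==
["pkg_at(p2,portA)", "pkg_at(p5,portA)", "truck_at(t1,portA)"]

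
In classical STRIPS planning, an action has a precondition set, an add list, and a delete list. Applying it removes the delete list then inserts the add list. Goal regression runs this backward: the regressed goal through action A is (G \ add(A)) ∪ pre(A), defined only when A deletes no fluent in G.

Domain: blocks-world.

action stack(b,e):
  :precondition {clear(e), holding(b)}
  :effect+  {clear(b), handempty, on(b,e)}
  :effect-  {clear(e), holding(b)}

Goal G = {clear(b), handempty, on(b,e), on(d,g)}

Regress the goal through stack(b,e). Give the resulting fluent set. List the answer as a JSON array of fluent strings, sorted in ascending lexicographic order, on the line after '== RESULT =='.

Compute (G \ add) ∪ pre:
  G ∩ del = {}  (empty — regression defined)
  G \ add = {clear(b), handempty, on(b,e), on(d,g)} \ {clear(b), handempty, on(b,e)} = {on(d,g)}
  ∪ pre   = {on(d,g)} ∪ {clear(e), holding(b)}
          = {clear(e), holding(b), on(d,g)}

== RESULT ==
["clear(e)", "holding(b)", "on(d,g)"]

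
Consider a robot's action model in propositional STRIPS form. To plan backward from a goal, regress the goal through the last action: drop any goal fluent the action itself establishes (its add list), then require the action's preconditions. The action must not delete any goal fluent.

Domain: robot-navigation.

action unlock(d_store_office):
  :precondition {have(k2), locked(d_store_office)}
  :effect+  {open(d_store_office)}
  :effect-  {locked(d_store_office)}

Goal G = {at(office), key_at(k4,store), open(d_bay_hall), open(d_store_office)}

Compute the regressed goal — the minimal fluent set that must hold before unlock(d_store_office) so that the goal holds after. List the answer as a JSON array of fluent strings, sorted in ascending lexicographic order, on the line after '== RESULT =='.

Regress:
  G ∩ del = {}  (empty — regression defined)
  G \ add = {at(office), key_at(k4,store), open(d_bay_hall), open(d_store_office)} \ {open(d_store_office)} = {at(office), key_at(k4,store), open(d_bay_hall)}
  ∪ pre   = {at(office), key_at(k4,store), open(d_bay_hall)} ∪ {have(k2), locked(d_store_office)}
          = {at(office), have(k2), key_at(k4,store), locked(d_store_office), open(d_bay_hall)}

== RESULT ==
["at(office)", "have(k2)", "key_at(k4,store)", "locked(d_store_office)", "open(d_bay_hall)"]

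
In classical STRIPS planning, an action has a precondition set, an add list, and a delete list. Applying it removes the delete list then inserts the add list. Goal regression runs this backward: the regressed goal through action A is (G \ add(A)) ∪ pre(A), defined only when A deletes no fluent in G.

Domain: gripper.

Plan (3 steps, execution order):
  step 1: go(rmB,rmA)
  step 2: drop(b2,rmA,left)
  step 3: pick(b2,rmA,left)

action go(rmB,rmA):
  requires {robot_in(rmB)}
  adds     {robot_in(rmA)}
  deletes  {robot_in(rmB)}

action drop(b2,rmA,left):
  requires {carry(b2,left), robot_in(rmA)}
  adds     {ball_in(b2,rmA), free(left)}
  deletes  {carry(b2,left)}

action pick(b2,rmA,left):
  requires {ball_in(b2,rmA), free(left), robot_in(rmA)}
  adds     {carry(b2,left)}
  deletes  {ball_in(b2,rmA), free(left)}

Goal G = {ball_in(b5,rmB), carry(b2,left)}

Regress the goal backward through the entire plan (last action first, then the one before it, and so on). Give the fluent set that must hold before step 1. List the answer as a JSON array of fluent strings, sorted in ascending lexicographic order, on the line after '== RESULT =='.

Work backward from the goal:
  through step 3 (pick(b2,rmA,left)): drop {carry(b2,left)}, keep {ball_in(b5,rmB)}, require {ball_in(b2,rmA), free(left), robot_in(rmA)}
    → {ball_in(b2,rmA), ball_in(b5,rmB), free(left), robot_in(rmA)}
  through step 2 (drop(b2,rmA,left)): drop {ball_in(b2,rmA), free(left)}, keep {ball_in(b5,rmB), robot_in(rmA)}, require {carry(b2,left), robot_in(rmA)}
    → {ball_in(b5,rmB), carry(b2,left), robot_in(rmA)}
  through step 1 (go(rmB,rmA)): drop {robot_in(rmA)}, keep {ball_in(b5,rmB), carry(b2,left)}, require {robot_in(rmB)}
    → {ball_in(b5,rmB), carry(b2,left), robot_in(rmB)}

== RESULT ==
["ball_in(b5,rmB)", "carry(b2,left)", "robot_in(rmB)"]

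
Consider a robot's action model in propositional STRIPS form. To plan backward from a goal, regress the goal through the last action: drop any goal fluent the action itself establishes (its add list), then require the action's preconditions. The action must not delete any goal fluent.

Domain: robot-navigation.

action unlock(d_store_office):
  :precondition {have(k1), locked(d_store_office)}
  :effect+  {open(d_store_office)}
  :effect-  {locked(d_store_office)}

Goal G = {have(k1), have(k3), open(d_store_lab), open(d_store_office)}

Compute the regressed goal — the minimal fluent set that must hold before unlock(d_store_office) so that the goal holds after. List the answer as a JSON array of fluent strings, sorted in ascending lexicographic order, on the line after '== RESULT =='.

Compute (G \ add) ∪ pre:
  G ∩ del = {}  (empty — regression defined)
  G \ add = {have(k1), have(k3), open(d_store_lab), open(d_store_office)} \ {open(d_store_office)} = {have(k1), have(k3), open(d_store_lab)}
  ∪ pre   = {have(k1), have(k3), open(d_store_lab)} ∪ {have(k1), locked(d_store_office)}
          = {have(k1), have(k3), locked(d_store_office), open(d_store_lab)}

== RESULT ==
["have(k1)", "have(k3)", "locked(d_store_office)", "open(d_store_lab)"]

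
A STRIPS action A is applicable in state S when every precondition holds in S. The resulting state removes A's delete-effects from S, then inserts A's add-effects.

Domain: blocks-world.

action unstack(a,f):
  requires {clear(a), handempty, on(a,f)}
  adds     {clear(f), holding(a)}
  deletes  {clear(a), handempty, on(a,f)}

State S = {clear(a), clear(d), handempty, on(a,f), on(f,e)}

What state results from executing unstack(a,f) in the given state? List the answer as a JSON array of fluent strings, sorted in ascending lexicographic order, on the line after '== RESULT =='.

Progress:
  pre ⊆ S: {clear(a), handempty, on(a,f)} ⊆ S  — applicable
  S \ del = {clear(d), on(f,e)}
  ∪ add   = {clear(d), clear(f), holding(a), on(f,e)}

== RESULT ==
["clear(d)", "clear(f)", "holding(a)", "on(f,e)"]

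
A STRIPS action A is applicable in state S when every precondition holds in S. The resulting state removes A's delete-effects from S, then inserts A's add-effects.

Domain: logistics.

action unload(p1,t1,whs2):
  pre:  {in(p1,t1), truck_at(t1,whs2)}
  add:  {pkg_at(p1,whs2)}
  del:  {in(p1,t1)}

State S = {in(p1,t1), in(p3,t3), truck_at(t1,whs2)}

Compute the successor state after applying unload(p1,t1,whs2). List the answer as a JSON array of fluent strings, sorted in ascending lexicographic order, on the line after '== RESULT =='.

Progress:
  pre ⊆ S: {in(p1,t1), truck_at(t1,whs2)} ⊆ S  — applicable
  S \ del = {in(p3,t3), truck_at(t1,whs2)}
  ∪ add   = {in(p3,t3), pkg_at(p1,whs2), truck_at(t1,whs2)}

== RESULT ==
["in(p3,t3)", "pkg_at(p1,whs2)", "truck_at(t1,whs2)"]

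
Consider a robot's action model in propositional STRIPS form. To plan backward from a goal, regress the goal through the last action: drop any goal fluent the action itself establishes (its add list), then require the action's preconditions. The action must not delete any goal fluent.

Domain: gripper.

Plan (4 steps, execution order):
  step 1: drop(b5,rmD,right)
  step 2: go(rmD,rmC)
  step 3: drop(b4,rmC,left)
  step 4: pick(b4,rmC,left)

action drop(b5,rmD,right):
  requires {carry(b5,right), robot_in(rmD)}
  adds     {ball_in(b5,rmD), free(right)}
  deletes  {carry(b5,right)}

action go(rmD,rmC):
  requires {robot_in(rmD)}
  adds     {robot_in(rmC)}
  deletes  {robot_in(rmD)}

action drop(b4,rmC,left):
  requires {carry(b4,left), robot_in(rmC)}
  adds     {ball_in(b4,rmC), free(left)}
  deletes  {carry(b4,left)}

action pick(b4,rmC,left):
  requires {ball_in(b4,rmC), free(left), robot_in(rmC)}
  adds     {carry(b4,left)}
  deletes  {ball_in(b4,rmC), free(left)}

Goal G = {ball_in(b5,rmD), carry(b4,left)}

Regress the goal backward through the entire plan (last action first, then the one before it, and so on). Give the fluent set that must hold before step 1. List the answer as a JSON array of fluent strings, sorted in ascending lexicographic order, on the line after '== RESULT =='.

Regress step by step:
  through step 4 (pick(b4,rmC,left)): drop {carry(b4,left)}, keep {ball_in(b5,rmD)}, require {ball_in(b4,rmC), free(left), robot_in(rmC)}
    → {ball_in(b4,rmC), ball_in(b5,rmD), free(left), robot_in(rmC)}
  through step 3 (drop(b4,rmC,left)): drop {ball_in(b4,rmC), free(left)}, keep {ball_in(b5,rmD), robot_in(rmC)}, require {carry(b4,left), robot_in(rmC)}
    → {ball_in(b5,rmD), carry(b4,left), robot_in(rmC)}
  through step 2 (go(rmD,rmC)): drop {robot_in(rmC)}, keep {ball_in(b5,rmD), carry(b4,left)}, require {robot_in(rmD)}
    → {ball_in(b5,rmD), carry(b4,left), robot_in(rmD)}
  through step 1 (drop(b5,rmD,right)): drop {ball_in(b5,rmD)}, keep {carry(b4,left), robot_in(rmD)}, require {carry(b5,right), robot_in(rmD)}
    → {carry(b4,left), carry(b5,right), robot_in(rmD)}

== RESULT ==
["carry(b4,left)", "carry(b5,right)", "robot_in(rmD)"]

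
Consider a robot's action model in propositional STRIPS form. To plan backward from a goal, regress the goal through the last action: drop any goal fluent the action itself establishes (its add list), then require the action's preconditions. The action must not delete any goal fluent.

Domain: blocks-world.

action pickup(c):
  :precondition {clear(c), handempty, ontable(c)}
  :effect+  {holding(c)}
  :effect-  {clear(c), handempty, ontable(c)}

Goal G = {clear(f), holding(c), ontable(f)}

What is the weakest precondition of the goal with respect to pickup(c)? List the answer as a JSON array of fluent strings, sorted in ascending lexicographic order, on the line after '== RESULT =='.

Regress:
  G ∩ del = {}  (empty — regression defined)
  G \ add = {clear(f), holding(c), ontable(f)} \ {holding(c)} = {clear(f), ontable(f)}
  ∪ pre   = {clear(f), ontable(f)} ∪ {clear(c), handempty, ontable(c)}
          = {clear(c), clear(f), handempty, ontable(c), ontable(f)}

== RESULT ==
["clear(c)", "clear(f)", "handempty", "ontable(c)", "ontable(f)"]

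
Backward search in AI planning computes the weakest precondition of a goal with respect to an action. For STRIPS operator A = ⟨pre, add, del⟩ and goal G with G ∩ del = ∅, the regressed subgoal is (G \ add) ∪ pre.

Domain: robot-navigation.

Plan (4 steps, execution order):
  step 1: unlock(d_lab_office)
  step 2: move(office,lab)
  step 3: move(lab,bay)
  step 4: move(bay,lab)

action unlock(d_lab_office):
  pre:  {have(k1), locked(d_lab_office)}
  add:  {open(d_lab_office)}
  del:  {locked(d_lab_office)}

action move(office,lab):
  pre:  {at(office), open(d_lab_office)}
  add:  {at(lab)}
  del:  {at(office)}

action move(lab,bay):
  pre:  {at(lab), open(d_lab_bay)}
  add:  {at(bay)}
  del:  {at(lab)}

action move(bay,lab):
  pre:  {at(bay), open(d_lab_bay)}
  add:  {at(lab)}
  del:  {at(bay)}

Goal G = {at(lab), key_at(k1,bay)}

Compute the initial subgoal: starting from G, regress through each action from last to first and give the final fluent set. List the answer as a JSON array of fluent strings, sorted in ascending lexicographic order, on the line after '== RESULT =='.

Work backward from the goal:
  through step 4 (move(bay,lab)): drop {at(lab)}, keep {key_at(k1,bay)}, require {at(bay), open(d_lab_bay)}
    → {at(bay), key_at(k1,bay), open(d_lab_bay)}
  through step 3 (move(lab,bay)): drop {at(bay)}, keep {key_at(k1,bay), open(d_lab_bay)}, require {at(lab), open(d_lab_bay)}
    → {at(lab), key_at(k1,bay), open(d_lab_bay)}
  through step 2 (move(office,lab)): drop {at(lab)}, keep {key_at(k1,bay), open(d_lab_bay)}, require {at(office), open(d_lab_office)}
    → {at(office), key_at(k1,bay), open(d_lab_bay), open(d_lab_office)}
  through step 1 (unlock(d_lab_office)): drop {open(d_lab_office)}, keep {at(office), key_at(k1,bay), open(d_lab_bay)}, require {have(k1), locked(d_lab_office)}
    → {at(office), have(k1), key_at(k1,bay), locked(d_lab_office), open(d_lab_bay)}

== RESULT ==
["at(office)", "have(k1)", "key_at(k1,bay)", "locked(d_lab_office)", "open(d_lab_bay)"]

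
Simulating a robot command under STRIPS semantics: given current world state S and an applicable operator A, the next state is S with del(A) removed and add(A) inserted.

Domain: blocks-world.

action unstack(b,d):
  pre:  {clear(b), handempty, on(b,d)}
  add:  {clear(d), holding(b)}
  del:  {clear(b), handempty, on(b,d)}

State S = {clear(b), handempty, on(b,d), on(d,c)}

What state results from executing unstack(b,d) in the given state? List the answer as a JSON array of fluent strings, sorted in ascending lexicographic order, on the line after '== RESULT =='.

Progress:
  pre ⊆ S: {clear(b), handempty, on(b,d)} ⊆ S  — applicable
  S \ del = {on(d,c)}
  ∪ add   = {clear(d), holding(b), on(d,c)}

== RESULT ==
["clear(d)", "holding(b)", "on(d,c)"]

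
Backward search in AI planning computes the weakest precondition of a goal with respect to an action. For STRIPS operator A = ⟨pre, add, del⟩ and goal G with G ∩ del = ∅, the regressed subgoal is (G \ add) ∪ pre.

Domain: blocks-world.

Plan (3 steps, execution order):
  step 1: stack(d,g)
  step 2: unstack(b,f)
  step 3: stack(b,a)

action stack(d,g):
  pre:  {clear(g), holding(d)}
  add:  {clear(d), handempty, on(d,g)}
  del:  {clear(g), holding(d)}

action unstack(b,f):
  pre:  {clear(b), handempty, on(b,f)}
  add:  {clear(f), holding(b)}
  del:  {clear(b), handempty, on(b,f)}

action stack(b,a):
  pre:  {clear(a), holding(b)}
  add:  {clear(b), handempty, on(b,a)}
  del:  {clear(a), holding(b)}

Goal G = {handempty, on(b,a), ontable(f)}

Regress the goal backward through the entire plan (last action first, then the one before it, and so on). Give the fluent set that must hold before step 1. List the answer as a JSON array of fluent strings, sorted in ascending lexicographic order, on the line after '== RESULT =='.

Regress step by step:
  through step 3 (stack(b,a)): drop {handempty, on(b,a)}, keep {ontable(f)}, require {clear(a), holding(b)}
    → {clear(a), holding(b), ontable(f)}
  through step 2 (unstack(b,f)): drop {holding(b)}, keep {clear(a), ontable(f)}, require {clear(b), handempty, on(b,f)}
    → {clear(a), clear(b), handempty, on(b,f), ontable(f)}
  through step 1 (stack(d,g)): drop {handempty}, keep {clear(a), clear(b), on(b,f), ontable(f)}, require {clear(g), holding(d)}
    → {clear(a), clear(b), clear(g), holding(d), on(b,f), ontable(f)}

== RESULT ==
["clear(a)", "clear(b)", "clear(g)", "holding(d)", "on(b,f)", "ontable(f)"]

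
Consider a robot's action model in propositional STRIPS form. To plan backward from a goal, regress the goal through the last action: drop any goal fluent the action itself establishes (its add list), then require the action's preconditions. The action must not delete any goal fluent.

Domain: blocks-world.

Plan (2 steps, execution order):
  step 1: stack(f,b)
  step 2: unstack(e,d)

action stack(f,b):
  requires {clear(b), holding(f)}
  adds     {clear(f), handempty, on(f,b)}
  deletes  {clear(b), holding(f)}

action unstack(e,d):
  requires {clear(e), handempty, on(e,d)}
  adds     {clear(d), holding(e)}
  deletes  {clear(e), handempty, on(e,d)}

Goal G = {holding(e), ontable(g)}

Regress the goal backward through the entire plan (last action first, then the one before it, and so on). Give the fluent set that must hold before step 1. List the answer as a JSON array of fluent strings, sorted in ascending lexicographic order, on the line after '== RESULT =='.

Regress step by step:
  through step 2 (unstack(e,d)): drop {holding(e)}, keep {ontable(g)}, require {clear(e), handempty, on(e,d)}
    → {clear(e), handempty, on(e,d), ontable(g)}
  through step 1 (stack(f,b)): drop {handempty}, keep {clear(e), on(e,d), ontable(g)}, require {clear(b), holding(f)}
    → {clear(b), clear(e), holding(f), on(e,d), ontable(g)}

== RESULT ==
["clear(b)", "clear(e)", "holding(f)", "on(e,d)", "ontable(g)"]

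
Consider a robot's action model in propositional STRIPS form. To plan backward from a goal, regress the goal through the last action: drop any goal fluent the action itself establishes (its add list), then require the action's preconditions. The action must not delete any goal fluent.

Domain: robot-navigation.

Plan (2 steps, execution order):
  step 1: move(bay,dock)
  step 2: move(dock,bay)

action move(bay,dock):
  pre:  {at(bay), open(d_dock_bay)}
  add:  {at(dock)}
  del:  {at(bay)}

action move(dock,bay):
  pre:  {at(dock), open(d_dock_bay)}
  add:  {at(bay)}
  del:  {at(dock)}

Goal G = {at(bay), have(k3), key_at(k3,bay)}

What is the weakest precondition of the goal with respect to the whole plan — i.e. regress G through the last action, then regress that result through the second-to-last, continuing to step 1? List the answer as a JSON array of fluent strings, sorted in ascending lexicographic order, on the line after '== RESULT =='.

Regress step by step:
  through step 2 (move(dock,bay)): drop {at(bay)}, keep {have(k3), key_at(k3,bay)}, require {at(dock), open(d_dock_bay)}
    → {at(dock), have(k3), key_at(k3,bay), open(d_dock_bay)}
  through step 1 (move(bay,dock)): drop {at(dock)}, keep {have(k3), key_at(k3,bay), open(d_dock_bay)}, require {at(bay), open(d_dock_bay)}
    → {at(bay), have(k3), key_at(k3,bay), open(d_dock_bay)}

== RESULT ==
["at(bay)", "have(k3)", "key_at(k3,bay)", "open(d_dock_bay)"]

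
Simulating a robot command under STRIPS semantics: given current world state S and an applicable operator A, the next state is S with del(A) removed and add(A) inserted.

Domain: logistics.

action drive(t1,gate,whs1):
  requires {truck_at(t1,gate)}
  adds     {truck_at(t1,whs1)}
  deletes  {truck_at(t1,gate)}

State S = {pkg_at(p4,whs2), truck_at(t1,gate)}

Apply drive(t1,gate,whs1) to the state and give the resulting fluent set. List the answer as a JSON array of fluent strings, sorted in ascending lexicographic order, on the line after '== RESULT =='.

Progress:
  pre ⊆ S: {truck_at(t1,gate)} ⊆ S  — applicable
  S \ del = {pkg_at(p4,whs2)}
  ∪ add   = {pkg_at(p4,whs2), truck_at(t1,whs1)}

== RESULT ==
["pkg_at(p4,whs2)", "truck_at(t1,whs1)"]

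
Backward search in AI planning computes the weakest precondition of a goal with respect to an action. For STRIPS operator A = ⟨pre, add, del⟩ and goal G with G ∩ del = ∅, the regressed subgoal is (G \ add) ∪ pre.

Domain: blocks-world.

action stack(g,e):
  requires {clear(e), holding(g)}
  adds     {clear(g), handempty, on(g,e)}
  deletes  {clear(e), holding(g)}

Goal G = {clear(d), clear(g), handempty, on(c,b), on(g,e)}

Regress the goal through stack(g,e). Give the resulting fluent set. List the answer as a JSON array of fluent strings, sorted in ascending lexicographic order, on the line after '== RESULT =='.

Compute (G \ add) ∪ pre:
  G ∩ del = {}  (empty — regression defined)
  G \ add = {clear(d), clear(g), handempty, on(c,b), on(g,e)} \ {clear(g), handempty, on(g,e)} = {clear(d), on(c,b)}
  ∪ pre   = {clear(d), on(c,b)} ∪ {clear(e), holding(g)}
          = {clear(d), clear(e), holding(g), on(c,b)}

== RESULT ==
["clear(d)", "clear(e)", "holding(g)", "on(c,b)"]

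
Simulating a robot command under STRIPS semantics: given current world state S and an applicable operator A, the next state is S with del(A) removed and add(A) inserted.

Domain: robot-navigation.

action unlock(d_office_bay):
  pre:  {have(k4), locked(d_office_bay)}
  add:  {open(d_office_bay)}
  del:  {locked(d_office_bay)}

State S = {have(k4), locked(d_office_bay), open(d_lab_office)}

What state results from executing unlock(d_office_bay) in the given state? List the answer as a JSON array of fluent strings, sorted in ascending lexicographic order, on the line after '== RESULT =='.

Progress:
  pre ⊆ S: {have(k4), locked(d_office_bay)} ⊆ S  — applicable
  S \ del = {have(k4), open(d_lab_office)}
  ∪ add   = {have(k4), open(d_lab_office), open(d_office_bay)}

== RESULT ==
["have(k4)", "open(d_lab_office)", "open(d_office_bay)"]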